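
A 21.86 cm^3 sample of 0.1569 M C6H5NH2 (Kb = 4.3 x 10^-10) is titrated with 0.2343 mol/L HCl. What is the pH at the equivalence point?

2.83

n(C6H5NH2) = 0.1569 x 0.02186 = 0.003430 mol; V(HCl) at equivalence = 0.003430/0.2343 = 0.01464 L.
At equivalence the base is fully converted to C6H5NH3+; total volume = 0.03650 L, so [C6H5NH3+] = 0.003430/0.03650 = 0.09397 M.
Ka(C6H5NH3+) = Kw/Kb = 1.0e-14 / 4.3 x 10^-10 = 2.33e-5.
[H^+] = sqrt(Ka x [C6H5NH3+]) = sqrt(2.33e-5 x 0.09397) = 0.00148 M.
pH = -log(0.00148) = 2.83.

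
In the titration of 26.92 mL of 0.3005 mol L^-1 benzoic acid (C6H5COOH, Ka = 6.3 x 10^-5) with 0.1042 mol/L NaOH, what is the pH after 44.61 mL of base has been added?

4.33

Initial n(C6H5COOH) = 0.3005 x 0.02692 = 0.008089 mol.
n(NaOH) added = 0.1042 x 0.04461 = 0.004648 mol, converting that many moles of C6H5COOH to C6H5COO-.
Remaining n(C6H5COOH) = 0.003441 mol; n(C6H5COO-) = 0.004648 mol.
By Henderson-Hasselbalch, pH = pKa + log([A^-]/[HA]) = 4.20 + log(0.004648/0.003441) = 4.20 + (+0.13) = 4.33.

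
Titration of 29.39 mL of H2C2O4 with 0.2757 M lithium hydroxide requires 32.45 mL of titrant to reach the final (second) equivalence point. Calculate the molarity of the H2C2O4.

n(LiOH) = 0.2757 x 0.03245 = 0.008946 mol.
At the final (second) equivalence point, 2 mol OH^- react per mol H2C2O4, so n(H2C2O4) = 0.008946 / 2 = 0.004473 mol.
[H2C2O4] = 0.004473 / 0.02939 L = 0.152 M.

0.152 M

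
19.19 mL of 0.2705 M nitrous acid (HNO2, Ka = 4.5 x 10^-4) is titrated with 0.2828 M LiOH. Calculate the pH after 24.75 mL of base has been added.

n(acid) = 0.2705 x 0.01919 = 0.005191 mol; n(LiOH) added = 0.2828 x 0.02475 = 0.006999 mol.
Base is in excess by 0.006999 - 0.005191 = 0.001808 mol in a total volume of 0.04394 L.
[OH^-] = 0.001808/0.04394 = 0.04116 M, so pOH = 1.39 and pH = 14.00 - 1.39 = 12.61.

12.61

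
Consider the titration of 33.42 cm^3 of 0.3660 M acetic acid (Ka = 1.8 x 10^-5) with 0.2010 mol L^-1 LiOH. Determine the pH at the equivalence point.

n(CH3COOH) = 0.3660 x 0.03342 = 0.01223 mol; V(LiOH) at equivalence = 0.01223/0.2010 = 0.06085 L.
At equivalence all the acid is converted to CH3COO-; total volume = 0.03342 + 0.06085 = 0.09427 L, so [CH3COO-] = 0.01223/0.09427 = 0.1297 M.
Kb = Kw/Ka = 1.0e-14 / 1.8 x 10^-5 = 5.56e-10.
[OH^-] = sqrt(Kb x [CH3COO-]) = sqrt(5.56e-10 x 0.1297) = 8.49e-6 M.
pOH = 5.07, so pH = 14.00 - 5.07 = 8.93.

8.93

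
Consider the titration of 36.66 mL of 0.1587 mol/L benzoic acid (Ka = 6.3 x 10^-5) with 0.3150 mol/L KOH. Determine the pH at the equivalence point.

n(C6H5COOH) = 0.1587 x 0.03666 = 0.005818 mol; V(KOH) at equivalence = 0.005818/0.3150 = 0.01847 L.
At equivalence all the acid is converted to C6H5COO-; total volume = 0.03666 + 0.01847 = 0.05513 L, so [C6H5COO-] = 0.005818/0.05513 = 0.1055 M.
Kb = Kw/Ka = 1.0e-14 / 6.3 x 10^-5 = 1.59e-10.
[OH^-] = sqrt(Kb x [C6H5COO-]) = sqrt(1.59e-10 x 0.1055) = 4.09e-6 M.
pOH = 5.39, so pH = 14.00 - 5.39 = 8.61.

8.61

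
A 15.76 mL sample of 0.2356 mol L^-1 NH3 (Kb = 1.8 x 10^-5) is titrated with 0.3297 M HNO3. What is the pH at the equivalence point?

5.06

n(NH3) = 0.2356 x 0.01576 = 0.003713 mol; V(HNO3) at equivalence = 0.003713/0.3297 = 0.01126 L.
At equivalence the base is fully converted to NH4+; total volume = 0.02702 L, so [NH4+] = 0.003713/0.02702 = 0.1374 M.
Ka(NH4+) = Kw/Kb = 1.0e-14 / 1.8 x 10^-5 = 5.56e-10.
[H^+] = sqrt(Ka x [NH4+]) = sqrt(5.56e-10 x 0.1374) = 8.74e-6 M.
pH = -log(8.74e-6) = 5.06.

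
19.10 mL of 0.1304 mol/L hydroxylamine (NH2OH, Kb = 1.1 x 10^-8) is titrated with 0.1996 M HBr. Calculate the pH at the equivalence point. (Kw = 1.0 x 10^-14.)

3.57

n(NH2OH) = 0.1304 x 0.01910 = 0.002491 mol; V(HBr) at equivalence = 0.002491/0.1996 = 0.01248 L.
At equivalence the base is fully converted to NH3OH+; total volume = 0.03158 L, so [NH3OH+] = 0.002491/0.03158 = 0.07887 M.
Ka(NH3OH+) = Kw/Kb = 1.0e-14 / 1.1 x 10^-8 = 9.09e-7.
[H^+] = sqrt(Ka x [NH3OH+]) = sqrt(9.09e-7 x 0.07887) = 0.000268 M.
pH = -log(0.000268) = 3.57.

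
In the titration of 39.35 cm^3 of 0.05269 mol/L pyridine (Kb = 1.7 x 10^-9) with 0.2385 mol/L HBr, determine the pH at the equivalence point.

3.30

n(C5H5N) = 0.05269 x 0.03935 = 0.002073 mol; V(HBr) at equivalence = 0.002073/0.2385 = 0.008693 L.
At equivalence the base is fully converted to C5H5NH+; total volume = 0.04804 L, so [C5H5NH+] = 0.002073/0.04804 = 0.04316 M.
Ka(C5H5NH+) = Kw/Kb = 1.0e-14 / 1.7 x 10^-9 = 5.88e-6.
[H^+] = sqrt(Ka x [C5H5NH+]) = sqrt(5.88e-6 x 0.04316) = 0.000504 M.
pH = -log(0.000504) = 3.30.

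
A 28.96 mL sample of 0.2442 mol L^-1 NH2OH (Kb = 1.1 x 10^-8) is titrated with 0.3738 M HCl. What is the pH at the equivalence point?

3.44

n(NH2OH) = 0.2442 x 0.02896 = 0.007072 mol; V(HCl) at equivalence = 0.007072/0.3738 = 0.01892 L.
At equivalence the base is fully converted to NH3OH+; total volume = 0.04788 L, so [NH3OH+] = 0.007072/0.04788 = 0.1477 M.
Ka(NH3OH+) = Kw/Kb = 1.0e-14 / 1.1 x 10^-8 = 9.09e-7.
[H^+] = sqrt(Ka x [NH3OH+]) = sqrt(9.09e-7 x 0.1477) = 0.000366 M.
pH = -log(0.000366) = 3.44.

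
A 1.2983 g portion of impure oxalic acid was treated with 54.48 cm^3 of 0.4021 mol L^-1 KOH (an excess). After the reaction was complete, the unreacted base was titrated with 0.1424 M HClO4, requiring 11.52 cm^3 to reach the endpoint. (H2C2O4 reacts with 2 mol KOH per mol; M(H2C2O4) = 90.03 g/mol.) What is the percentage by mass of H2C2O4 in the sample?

Total n(KOH) added = 0.4021 x 0.05448 = 0.02191 mol.
n(HClO4) used = 0.1424 x 0.01152 = 0.001640 mol, which equals the excess n(KOH).
So n(KOH) consumed by the sample = 0.02191 - 0.001640 = 0.02027 mol.
n(H2C2O4) = 0.02027 / 2 = 0.01013 mol.
mass H2C2O4 = 0.01013 x 90.03 = 0.9123 g, so %H2C2O4 = 0.9123/1.2983 x 100 = 70.3%.

70.3%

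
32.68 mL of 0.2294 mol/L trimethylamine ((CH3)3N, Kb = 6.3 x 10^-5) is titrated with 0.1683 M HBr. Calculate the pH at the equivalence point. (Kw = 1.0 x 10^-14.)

5.41

n((CH3)3N) = 0.2294 x 0.03268 = 0.007497 mol; V(HBr) at equivalence = 0.007497/0.1683 = 0.04454 L.
At equivalence the base is fully converted to (CH3)3NH+; total volume = 0.07722 L, so [(CH3)3NH+] = 0.007497/0.07722 = 0.09708 M.
Ka((CH3)3NH+) = Kw/Kb = 1.0e-14 / 6.3 x 10^-5 = 1.59e-10.
[H^+] = sqrt(Ka x [(CH3)3NH+]) = sqrt(1.59e-10 x 0.09708) = 3.93e-6 M.
pH = -log(3.93e-6) = 5.41.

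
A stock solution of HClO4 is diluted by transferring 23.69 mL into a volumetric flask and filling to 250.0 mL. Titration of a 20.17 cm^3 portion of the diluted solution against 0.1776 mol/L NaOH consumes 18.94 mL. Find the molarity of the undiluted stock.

n(NaOH) = 0.1776 x 0.01894 = 0.003364 mol.
n(HClO4) in the aliquot = 0.003364 mol.
[diluted HClO4] = 0.003364 / 0.02017 = 0.1668 M.
Dilution factor = 250.0/23.69 = 10.55, so [stock] = 0.1668 x 10.55 = 1.76 M.

1.76 M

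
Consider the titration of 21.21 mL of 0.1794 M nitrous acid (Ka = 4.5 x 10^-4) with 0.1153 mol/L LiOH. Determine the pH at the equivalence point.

8.10

n(HNO2) = 0.1794 x 0.02121 = 0.003805 mol; V(LiOH) at equivalence = 0.003805/0.1153 = 0.03300 L.
At equivalence all the acid is converted to NO2-; total volume = 0.02121 + 0.03300 = 0.05421 L, so [NO2-] = 0.003805/0.05421 = 0.07019 M.
Kb = Kw/Ka = 1.0e-14 / 4.5 x 10^-4 = 2.22e-11.
[OH^-] = sqrt(Kb x [NO2-]) = sqrt(2.22e-11 x 0.07019) = 1.25e-6 M.
pOH = 5.90, so pH = 14.00 - 5.90 = 8.10.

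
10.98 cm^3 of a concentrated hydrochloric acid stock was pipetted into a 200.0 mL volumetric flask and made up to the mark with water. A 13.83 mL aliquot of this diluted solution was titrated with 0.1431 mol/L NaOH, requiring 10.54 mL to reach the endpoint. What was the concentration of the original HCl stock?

n(NaOH) = 0.1431 x 0.01054 = 0.001508 mol.
n(HCl) in the aliquot = 0.001508 mol.
[diluted HCl] = 0.001508 / 0.01383 = 0.1091 M.
Dilution factor = 200.0/10.98 = 18.21, so [stock] = 0.1091 x 18.21 = 1.99 M.

1.99 M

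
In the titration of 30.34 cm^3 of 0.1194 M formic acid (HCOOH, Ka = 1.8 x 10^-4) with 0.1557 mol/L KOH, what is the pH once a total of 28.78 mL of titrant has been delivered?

n(acid) = 0.1194 x 0.03034 = 0.003623 mol; n(KOH) added = 0.1557 x 0.02878 = 0.004481 mol.
Base is in excess by 0.004481 - 0.003623 = 0.0008584 mol in a total volume of 0.05912 L.
[OH^-] = 0.0008584/0.05912 = 0.01452 M, so pOH = 1.84 and pH = 14.00 - 1.84 = 12.16.

12.16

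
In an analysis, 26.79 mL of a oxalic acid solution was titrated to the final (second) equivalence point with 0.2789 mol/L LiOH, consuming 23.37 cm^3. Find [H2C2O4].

0.122 M

n(LiOH) = 0.2789 x 0.02337 = 0.006518 mol.
At the final (second) equivalence point, 2 mol OH^- react per mol H2C2O4, so n(H2C2O4) = 0.006518 / 2 = 0.003259 mol.
[H2C2O4] = 0.003259 / 0.02679 L = 0.122 M.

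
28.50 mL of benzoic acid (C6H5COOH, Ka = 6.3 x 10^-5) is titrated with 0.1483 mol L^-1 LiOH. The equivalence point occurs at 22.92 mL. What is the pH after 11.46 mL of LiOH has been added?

4.20

11.46 mL is exactly half the equivalence volume (22.92/2), i.e. the half-equivalence point.
There, n(HA) = n(A^-), so pH = pKa = -log(6.3 x 10^-5) = 4.20.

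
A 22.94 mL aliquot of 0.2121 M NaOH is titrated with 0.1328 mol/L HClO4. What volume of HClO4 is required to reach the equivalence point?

36.6 mL

n(NaOH) = 0.2121 mol/L x 0.02294 L = 0.004866 mol.
At equivalence n(HClO4) = n(NaOH) = 0.004866 mol.
V(HClO4) = 0.004866 / 0.1328 = 0.03664 L = 36.6 mL.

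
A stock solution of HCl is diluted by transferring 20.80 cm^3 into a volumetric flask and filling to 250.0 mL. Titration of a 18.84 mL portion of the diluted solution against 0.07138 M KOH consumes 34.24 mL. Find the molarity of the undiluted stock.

n(KOH) = 0.07138 x 0.03424 = 0.002444 mol.
n(HCl) in the aliquot = 0.002444 mol.
[diluted HCl] = 0.002444 / 0.01884 = 0.1297 M.
Dilution factor = 250.0/20.80 = 12.02, so [stock] = 0.1297 x 12.02 = 1.56 M.

1.56 M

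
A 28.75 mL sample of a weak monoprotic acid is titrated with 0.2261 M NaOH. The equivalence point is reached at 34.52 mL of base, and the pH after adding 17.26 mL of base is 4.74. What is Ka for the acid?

1.8 x 10^-5

17.26 mL is half of the equivalence volume, so this is the half-equivalence point where [HA] = [A^-].
At half-equivalence pH = pKa, so pKa = 4.74.
Ka = 10^(-4.74) = 1.8 x 10^-5.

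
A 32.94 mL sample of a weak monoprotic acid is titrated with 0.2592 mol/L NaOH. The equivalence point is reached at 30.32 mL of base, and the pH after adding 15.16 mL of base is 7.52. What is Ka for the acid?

3.0 x 10^-8

15.16 mL is half of the equivalence volume, so this is the half-equivalence point where [HA] = [A^-].
At half-equivalence pH = pKa, so pKa = 7.52.
Ka = 10^(-7.52) = 3.0 x 10^-8.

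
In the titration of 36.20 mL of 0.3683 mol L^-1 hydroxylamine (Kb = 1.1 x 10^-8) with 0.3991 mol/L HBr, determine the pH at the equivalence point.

3.38

n(NH2OH) = 0.3683 x 0.03620 = 0.01333 mol; V(HBr) at equivalence = 0.01333/0.3991 = 0.03341 L.
At equivalence the base is fully converted to NH3OH+; total volume = 0.06961 L, so [NH3OH+] = 0.01333/0.06961 = 0.1915 M.
Ka(NH3OH+) = Kw/Kb = 1.0e-14 / 1.1 x 10^-8 = 9.09e-7.
[H^+] = sqrt(Ka x [NH3OH+]) = sqrt(9.09e-7 x 0.1915) = 0.000417 M.
pH = -log(0.000417) = 3.38.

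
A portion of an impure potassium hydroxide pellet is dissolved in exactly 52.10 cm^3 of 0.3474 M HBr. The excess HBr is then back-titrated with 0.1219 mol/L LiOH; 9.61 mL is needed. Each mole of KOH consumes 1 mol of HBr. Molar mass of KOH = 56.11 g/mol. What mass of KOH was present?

0.950 g

Total n(HBr) added = 0.3474 x 0.05210 = 0.01810 mol.
n(LiOH) used = 0.1219 x 0.009610 = 0.001171 mol, which equals the excess n(HBr).
So n(HBr) consumed by the sample = 0.01810 - 0.001171 = 0.01693 mol.
n(KOH) = 0.01693 / 1 = 0.01693 mol.
mass = 0.01693 mol x 56.11 g/mol = 0.950 g.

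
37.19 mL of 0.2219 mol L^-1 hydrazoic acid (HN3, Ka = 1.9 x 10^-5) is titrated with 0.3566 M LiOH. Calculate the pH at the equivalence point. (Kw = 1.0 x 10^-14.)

8.93

n(HN3) = 0.2219 x 0.03719 = 0.008252 mol; V(LiOH) at equivalence = 0.008252/0.3566 = 0.02314 L.
At equivalence all the acid is converted to N3-; total volume = 0.03719 + 0.02314 = 0.06033 L, so [N3-] = 0.008252/0.06033 = 0.1368 M.
Kb = Kw/Ka = 1.0e-14 / 1.9 x 10^-5 = 5.26e-10.
[OH^-] = sqrt(Kb x [N3-]) = sqrt(5.26e-10 x 0.1368) = 8.48e-6 M.
pOH = 5.07, so pH = 14.00 - 5.07 = 8.93.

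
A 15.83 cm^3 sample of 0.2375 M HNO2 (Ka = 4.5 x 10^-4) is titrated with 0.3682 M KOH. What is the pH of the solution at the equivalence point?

n(HNO2) = 0.2375 x 0.01583 = 0.003760 mol; V(KOH) at equivalence = 0.003760/0.3682 = 0.01021 L.
At equivalence all the acid is converted to NO2-; total volume = 0.01583 + 0.01021 = 0.02604 L, so [NO2-] = 0.003760/0.02604 = 0.1444 M.
Kb = Kw/Ka = 1.0e-14 / 4.5 x 10^-4 = 2.22e-11.
[OH^-] = sqrt(Kb x [NO2-]) = sqrt(2.22e-11 x 0.1444) = 1.79e-6 M.
pOH = 5.75, so pH = 14.00 - 5.75 = 8.25.

8.25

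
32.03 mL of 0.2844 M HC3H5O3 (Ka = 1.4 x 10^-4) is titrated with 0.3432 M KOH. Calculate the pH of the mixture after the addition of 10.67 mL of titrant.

Initial n(HC3H5O3) = 0.2844 x 0.03203 = 0.009109 mol.
n(KOH) added = 0.3432 x 0.01067 = 0.003662 mol, converting that many moles of HC3H5O3 to C3H5O3-.
Remaining n(HC3H5O3) = 0.005447 mol; n(C3H5O3-) = 0.003662 mol.
By Henderson-Hasselbalch, pH = pKa + log([A^-]/[HA]) = 3.85 + log(0.003662/0.005447) = 3.85 + (-0.17) = 3.68.

3.68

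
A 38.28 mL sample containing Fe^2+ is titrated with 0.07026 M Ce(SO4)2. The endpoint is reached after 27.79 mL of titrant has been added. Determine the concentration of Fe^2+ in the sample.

n(Ce(SO4)2) = 0.07026 x 0.02779 = 0.001953 mol.
From the balanced equation, 1 mol Ce(SO4)2 reacts with 1 mol Fe^2+, so n(Fe^2+) = 0.001953 x 1/1 = 0.001953 mol.
[Fe^2+] = 0.001953 / 0.03828 L = 0.0510 M.

0.0510 M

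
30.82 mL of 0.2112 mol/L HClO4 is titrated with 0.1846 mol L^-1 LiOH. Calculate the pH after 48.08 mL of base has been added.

n(acid) = 0.2112 x 0.03082 = 0.006509 mol; n(LiOH) added = 0.1846 x 0.04808 = 0.008876 mol.
Base is in excess by 0.008876 - 0.006509 = 0.002366 mol in a total volume of 0.07890 L.
[OH^-] = 0.002366/0.07890 = 0.02999 M, so pOH = 1.52 and pH = 14.00 - 1.52 = 12.48.

12.48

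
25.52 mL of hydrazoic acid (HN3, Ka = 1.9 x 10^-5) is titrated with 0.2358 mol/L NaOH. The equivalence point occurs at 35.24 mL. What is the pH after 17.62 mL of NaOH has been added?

4.72

17.62 mL is exactly half the equivalence volume (35.24/2), i.e. the half-equivalence point.
There, n(HA) = n(A^-), so pH = pKa = -log(1.9 x 10^-5) = 4.72.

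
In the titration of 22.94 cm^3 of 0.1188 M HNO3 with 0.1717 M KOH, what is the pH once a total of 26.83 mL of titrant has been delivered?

12.58

n(acid) = 0.1188 x 0.02294 = 0.002725 mol; n(KOH) added = 0.1717 x 0.02683 = 0.004607 mol.
Base is in excess by 0.004607 - 0.002725 = 0.001881 mol in a total volume of 0.04977 L.
[OH^-] = 0.001881/0.04977 = 0.03780 M, so pOH = 1.42 and pH = 14.00 - 1.42 = 12.58.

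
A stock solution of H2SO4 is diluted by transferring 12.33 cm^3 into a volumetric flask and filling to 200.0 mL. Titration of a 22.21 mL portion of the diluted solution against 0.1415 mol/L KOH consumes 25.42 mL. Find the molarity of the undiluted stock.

1.31 M

n(KOH) = 0.1415 x 0.02542 = 0.003597 mol.
n(H2SO4) in the aliquot = 0.003597 x 1/2 = 0.001798 mol.
[diluted H2SO4] = 0.001798 / 0.02221 = 0.08098 M.
Dilution factor = 200.0/12.33 = 16.22, so [stock] = 0.08098 x 16.22 = 1.31 M.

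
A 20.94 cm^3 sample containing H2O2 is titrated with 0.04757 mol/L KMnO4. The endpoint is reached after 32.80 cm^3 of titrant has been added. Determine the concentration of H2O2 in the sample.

0.186 M

n(KMnO4) = 0.04757 x 0.03280 = 0.001560 mol.
From the balanced equation, 2 mol KMnO4 reacts with 5 mol H2O2, so n(H2O2) = 0.001560 x 5/2 = 0.003901 mol.
[H2O2] = 0.003901 / 0.02094 L = 0.186 M.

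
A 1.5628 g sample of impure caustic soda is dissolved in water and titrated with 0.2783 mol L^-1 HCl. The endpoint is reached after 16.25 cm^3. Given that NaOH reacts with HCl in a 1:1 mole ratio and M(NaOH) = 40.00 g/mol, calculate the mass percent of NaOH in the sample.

n(HCl) = 0.2783 x 0.01625 = 0.004522 mol.
n(NaOH) = 0.004522 / 1 = 0.004522 mol.
mass of NaOH = 0.004522 x 40.00 = 0.1809 g.
% purity = 0.1809 / 1.5628 x 100 = 11.6%.

11.6%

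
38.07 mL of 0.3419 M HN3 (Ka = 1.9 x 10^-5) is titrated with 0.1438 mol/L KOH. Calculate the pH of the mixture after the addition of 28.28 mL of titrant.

Initial n(HN3) = 0.3419 x 0.03807 = 0.01302 mol.
n(KOH) added = 0.1438 x 0.02828 = 0.004067 mol, converting that many moles of HN3 to N3-.
Remaining n(HN3) = 0.008949 mol; n(N3-) = 0.004067 mol.
By Henderson-Hasselbalch, pH = pKa + log([A^-]/[HA]) = 4.72 + log(0.004067/0.008949) = 4.72 + (-0.34) = 4.38.

4.38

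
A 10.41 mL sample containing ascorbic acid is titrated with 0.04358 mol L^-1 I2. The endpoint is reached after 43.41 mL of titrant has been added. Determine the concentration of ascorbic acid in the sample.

n(I2) = 0.04358 x 0.04341 = 0.001892 mol.
From the balanced equation, 1 mol I2 reacts with 1 mol ascorbic acid, so n(ascorbic acid) = 0.001892 x 1/1 = 0.001892 mol.
[ascorbic acid] = 0.001892 / 0.01041 L = 0.182 M.

0.182 M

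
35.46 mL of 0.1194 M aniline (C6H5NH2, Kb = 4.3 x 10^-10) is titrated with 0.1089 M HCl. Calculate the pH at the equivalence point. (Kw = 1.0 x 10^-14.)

n(C6H5NH2) = 0.1194 x 0.03546 = 0.004234 mol; V(HCl) at equivalence = 0.004234/0.1089 = 0.03888 L.
At equivalence the base is fully converted to C6H5NH3+; total volume = 0.07434 L, so [C6H5NH3+] = 0.004234/0.07434 = 0.05695 M.
Ka(C6H5NH3+) = Kw/Kb = 1.0e-14 / 4.3 x 10^-10 = 2.33e-5.
[H^+] = sqrt(Ka x [C6H5NH3+]) = sqrt(2.33e-5 x 0.05695) = 0.00115 M.
pH = -log(0.00115) = 2.94.

2.94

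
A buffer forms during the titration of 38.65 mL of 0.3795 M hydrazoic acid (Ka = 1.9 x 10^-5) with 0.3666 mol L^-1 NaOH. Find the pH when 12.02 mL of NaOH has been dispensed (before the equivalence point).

Initial n(HN3) = 0.3795 x 0.03865 = 0.01467 mol.
n(NaOH) added = 0.3666 x 0.01202 = 0.004407 mol, converting that many moles of HN3 to N3-.
Remaining n(HN3) = 0.01026 mol; n(N3-) = 0.004407 mol.
By Henderson-Hasselbalch, pH = pKa + log([A^-]/[HA]) = 4.72 + log(0.004407/0.01026) = 4.72 + (-0.37) = 4.35.

4.35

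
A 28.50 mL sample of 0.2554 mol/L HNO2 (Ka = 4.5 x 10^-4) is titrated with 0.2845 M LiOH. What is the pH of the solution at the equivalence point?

8.24

n(HNO2) = 0.2554 x 0.02850 = 0.007279 mol; V(LiOH) at equivalence = 0.007279/0.2845 = 0.02558 L.
At equivalence all the acid is converted to NO2-; total volume = 0.02850 + 0.02558 = 0.05408 L, so [NO2-] = 0.007279/0.05408 = 0.1346 M.
Kb = Kw/Ka = 1.0e-14 / 4.5 x 10^-4 = 2.22e-11.
[OH^-] = sqrt(Kb x [NO2-]) = sqrt(2.22e-11 x 0.1346) = 1.73e-6 M.
pOH = 5.76, so pH = 14.00 - 5.76 = 8.24.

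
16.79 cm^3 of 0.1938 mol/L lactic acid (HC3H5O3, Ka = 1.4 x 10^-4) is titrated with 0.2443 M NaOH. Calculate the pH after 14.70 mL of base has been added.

12.03

n(acid) = 0.1938 x 0.01679 = 0.003254 mol; n(NaOH) added = 0.2443 x 0.01470 = 0.003591 mol.
Base is in excess by 0.003591 - 0.003254 = 0.0003373 mol in a total volume of 0.03149 L.
[OH^-] = 0.0003373/0.03149 = 0.01071 M, so pOH = 1.97 and pH = 14.00 - 1.97 = 12.03.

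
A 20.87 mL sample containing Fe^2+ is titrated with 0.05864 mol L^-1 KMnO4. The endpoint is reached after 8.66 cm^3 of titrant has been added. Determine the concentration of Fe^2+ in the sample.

n(KMnO4) = 0.05864 x 0.008660 = 0.0005078 mol.
From the balanced equation, 1 mol KMnO4 reacts with 5 mol Fe^2+, so n(Fe^2+) = 0.0005078 x 5/1 = 0.002539 mol.
[Fe^2+] = 0.002539 / 0.02087 L = 0.122 M.

0.122 M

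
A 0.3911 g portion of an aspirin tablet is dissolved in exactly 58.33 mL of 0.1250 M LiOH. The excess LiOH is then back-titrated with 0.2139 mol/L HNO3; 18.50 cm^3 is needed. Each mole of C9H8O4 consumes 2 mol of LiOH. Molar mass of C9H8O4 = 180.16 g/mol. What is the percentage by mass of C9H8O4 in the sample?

76.8%

Total n(LiOH) added = 0.1250 x 0.05833 = 0.007291 mol.
n(HNO3) used = 0.2139 x 0.01850 = 0.003957 mol, which equals the excess n(LiOH).
So n(LiOH) consumed by the sample = 0.007291 - 0.003957 = 0.003334 mol.
n(C9H8O4) = 0.003334 / 2 = 0.001667 mol.
mass C9H8O4 = 0.001667 x 180.16 = 0.3003 g, so %C9H8O4 = 0.3003/0.3911 x 100 = 76.8%.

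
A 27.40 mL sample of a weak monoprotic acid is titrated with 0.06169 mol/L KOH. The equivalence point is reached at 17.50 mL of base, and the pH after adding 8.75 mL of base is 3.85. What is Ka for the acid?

1.4 x 10^-4

8.75 mL is half of the equivalence volume, so this is the half-equivalence point where [HA] = [A^-].
At half-equivalence pH = pKa, so pKa = 3.85.
Ka = 10^(-3.85) = 1.4 x 10^-4.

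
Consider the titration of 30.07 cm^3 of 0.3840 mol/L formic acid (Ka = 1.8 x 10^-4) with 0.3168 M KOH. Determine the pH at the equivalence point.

n(HCOOH) = 0.3840 x 0.03007 = 0.01155 mol; V(KOH) at equivalence = 0.01155/0.3168 = 0.03645 L.
At equivalence all the acid is converted to HCOO-; total volume = 0.03007 + 0.03645 = 0.06652 L, so [HCOO-] = 0.01155/0.06652 = 0.1736 M.
Kb = Kw/Ka = 1.0e-14 / 1.8 x 10^-4 = 5.56e-11.
[OH^-] = sqrt(Kb x [HCOO-]) = sqrt(5.56e-11 x 0.1736) = 3.11e-6 M.
pOH = 5.51, so pH = 14.00 - 5.51 = 8.49.

8.49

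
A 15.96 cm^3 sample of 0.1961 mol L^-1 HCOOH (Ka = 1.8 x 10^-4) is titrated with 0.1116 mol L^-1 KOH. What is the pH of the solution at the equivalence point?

8.30

n(HCOOH) = 0.1961 x 0.01596 = 0.003130 mol; V(KOH) at equivalence = 0.003130/0.1116 = 0.02804 L.
At equivalence all the acid is converted to HCOO-; total volume = 0.01596 + 0.02804 = 0.04400 L, so [HCOO-] = 0.003130/0.04400 = 0.07112 M.
Kb = Kw/Ka = 1.0e-14 / 1.8 x 10^-4 = 5.56e-11.
[OH^-] = sqrt(Kb x [HCOO-]) = sqrt(5.56e-11 x 0.07112) = 1.99e-6 M.
pOH = 5.70, so pH = 14.00 - 5.70 = 8.30.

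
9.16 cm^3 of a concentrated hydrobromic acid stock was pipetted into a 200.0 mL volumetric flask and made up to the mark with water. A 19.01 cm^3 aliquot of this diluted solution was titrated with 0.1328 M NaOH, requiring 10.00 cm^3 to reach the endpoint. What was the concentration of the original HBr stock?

1.53 M

n(NaOH) = 0.1328 x 0.01000 = 0.001328 mol.
n(HBr) in the aliquot = 0.001328 mol.
[diluted HBr] = 0.001328 / 0.01901 = 0.06986 M.
Dilution factor = 200.0/9.160 = 21.83, so [stock] = 0.06986 x 21.83 = 1.53 M.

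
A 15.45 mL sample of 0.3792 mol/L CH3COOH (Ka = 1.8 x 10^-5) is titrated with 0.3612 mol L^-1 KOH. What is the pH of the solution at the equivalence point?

n(CH3COOH) = 0.3792 x 0.01545 = 0.005859 mol; V(KOH) at equivalence = 0.005859/0.3612 = 0.01622 L.
At equivalence all the acid is converted to CH3COO-; total volume = 0.01545 + 0.01622 = 0.03167 L, so [CH3COO-] = 0.005859/0.03167 = 0.1850 M.
Kb = Kw/Ka = 1.0e-14 / 1.8 x 10^-5 = 5.56e-10.
[OH^-] = sqrt(Kb x [CH3COO-]) = sqrt(5.56e-10 x 0.1850) = 1.01e-5 M.
pOH = 4.99, so pH = 14.00 - 4.99 = 9.01.

9.01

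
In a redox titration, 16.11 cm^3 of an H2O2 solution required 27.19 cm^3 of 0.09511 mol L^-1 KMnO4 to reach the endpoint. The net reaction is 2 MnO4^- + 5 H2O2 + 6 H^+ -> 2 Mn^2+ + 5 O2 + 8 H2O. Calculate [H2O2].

0.401 M

n(KMnO4) = 0.09511 x 0.02719 = 0.002586 mol.
From the balanced equation, 2 mol KMnO4 reacts with 5 mol H2O2, so n(H2O2) = 0.002586 x 5/2 = 0.006465 mol.
[H2O2] = 0.006465 / 0.01611 L = 0.401 M.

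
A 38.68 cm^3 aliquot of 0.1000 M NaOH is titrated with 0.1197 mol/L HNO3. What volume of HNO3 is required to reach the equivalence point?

32.3 mL

n(NaOH) = 0.1000 mol/L x 0.03868 L = 0.003868 mol.
At equivalence n(HNO3) = n(NaOH) = 0.003868 mol.
V(HNO3) = 0.003868 / 0.1197 = 0.03231 L = 32.3 mL.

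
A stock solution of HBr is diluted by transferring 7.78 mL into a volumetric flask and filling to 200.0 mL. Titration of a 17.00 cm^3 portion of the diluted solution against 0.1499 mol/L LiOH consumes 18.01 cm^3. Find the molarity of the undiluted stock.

n(LiOH) = 0.1499 x 0.01801 = 0.002700 mol.
n(HBr) in the aliquot = 0.002700 mol.
[diluted HBr] = 0.002700 / 0.01700 = 0.1588 M.
Dilution factor = 200.0/7.780 = 25.71, so [stock] = 0.1588 x 25.71 = 4.08 M.

4.08 M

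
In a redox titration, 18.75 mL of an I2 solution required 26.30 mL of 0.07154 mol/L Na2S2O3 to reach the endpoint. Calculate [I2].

n(Na2S2O3) = 0.07154 x 0.02630 = 0.001882 mol.
From the balanced equation, 2 mol Na2S2O3 reacts with 1 mol I2, so n(I2) = 0.001882 x 1/2 = 0.0009408 mol.
[I2] = 0.0009408 / 0.01875 L = 0.0502 M.

0.0502 M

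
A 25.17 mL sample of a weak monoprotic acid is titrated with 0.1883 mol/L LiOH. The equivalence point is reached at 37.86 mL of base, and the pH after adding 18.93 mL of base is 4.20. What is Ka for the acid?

6.3 x 10^-5

18.93 mL is half of the equivalence volume, so this is the half-equivalence point where [HA] = [A^-].
At half-equivalence pH = pKa, so pKa = 4.20.
Ka = 10^(-4.20) = 6.3 x 10^-5.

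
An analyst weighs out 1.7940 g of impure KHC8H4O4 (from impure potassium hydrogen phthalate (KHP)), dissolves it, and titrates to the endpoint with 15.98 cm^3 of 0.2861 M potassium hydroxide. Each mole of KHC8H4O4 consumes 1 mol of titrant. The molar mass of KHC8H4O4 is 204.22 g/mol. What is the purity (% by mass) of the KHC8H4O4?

n(KOH) = 0.2861 x 0.01598 = 0.004572 mol.
n(KHC8H4O4) = 0.004572 / 1 = 0.004572 mol.
mass of KHC8H4O4 = 0.004572 x 204.22 = 0.9337 g.
% purity = 0.9337 / 1.7940 x 100 = 52.0%.

52.0%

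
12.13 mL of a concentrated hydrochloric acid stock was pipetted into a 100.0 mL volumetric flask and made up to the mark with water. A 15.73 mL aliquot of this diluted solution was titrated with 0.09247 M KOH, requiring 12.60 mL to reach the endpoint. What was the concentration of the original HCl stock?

n(KOH) = 0.09247 x 0.01260 = 0.001165 mol.
n(HCl) in the aliquot = 0.001165 mol.
[diluted HCl] = 0.001165 / 0.01573 = 0.07407 M.
Dilution factor = 100.0/12.13 = 8.244, so [stock] = 0.07407 x 8.244 = 0.611 M.

0.611 M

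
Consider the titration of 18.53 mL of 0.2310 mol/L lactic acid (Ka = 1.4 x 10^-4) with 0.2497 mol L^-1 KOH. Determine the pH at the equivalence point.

8.47

n(HC3H5O3) = 0.2310 x 0.01853 = 0.004280 mol; V(KOH) at equivalence = 0.004280/0.2497 = 0.01714 L.
At equivalence all the acid is converted to C3H5O3-; total volume = 0.01853 + 0.01714 = 0.03567 L, so [C3H5O3-] = 0.004280/0.03567 = 0.1200 M.
Kb = Kw/Ka = 1.0e-14 / 1.4 x 10^-4 = 7.14e-11.
[OH^-] = sqrt(Kb x [C3H5O3-]) = sqrt(7.14e-11 x 0.1200) = 2.93e-6 M.
pOH = 5.53, so pH = 14.00 - 5.53 = 8.47.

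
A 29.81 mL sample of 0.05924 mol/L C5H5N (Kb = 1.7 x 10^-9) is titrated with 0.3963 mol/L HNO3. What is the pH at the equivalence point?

n(C5H5N) = 0.05924 x 0.02981 = 0.001766 mol; V(HNO3) at equivalence = 0.001766/0.3963 = 0.004456 L.
At equivalence the base is fully converted to C5H5NH+; total volume = 0.03427 L, so [C5H5NH+] = 0.001766/0.03427 = 0.05154 M.
Ka(C5H5NH+) = Kw/Kb = 1.0e-14 / 1.7 x 10^-9 = 5.88e-6.
[H^+] = sqrt(Ka x [C5H5NH+]) = sqrt(5.88e-6 x 0.05154) = 0.000551 M.
pH = -log(0.000551) = 3.26.

3.26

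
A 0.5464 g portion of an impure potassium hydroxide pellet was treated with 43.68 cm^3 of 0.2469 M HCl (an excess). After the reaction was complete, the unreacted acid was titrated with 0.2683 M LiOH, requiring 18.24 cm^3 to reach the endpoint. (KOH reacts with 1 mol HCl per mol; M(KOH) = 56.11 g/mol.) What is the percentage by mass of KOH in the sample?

Total n(HCl) added = 0.2469 x 0.04368 = 0.01078 mol.
n(LiOH) used = 0.2683 x 0.01824 = 0.004894 mol, which equals the excess n(HCl).
So n(HCl) consumed by the sample = 0.01078 - 0.004894 = 0.005891 mol.
n(KOH) = 0.005891 / 1 = 0.005891 mol.
mass KOH = 0.005891 x 56.11 = 0.3305 g, so %KOH = 0.3305/0.5464 x 100 = 60.5%.

60.5%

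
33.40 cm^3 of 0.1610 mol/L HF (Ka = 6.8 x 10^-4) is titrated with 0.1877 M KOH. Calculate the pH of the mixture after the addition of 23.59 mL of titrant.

3.84

Initial n(HF) = 0.1610 x 0.03340 = 0.005377 mol.
n(KOH) added = 0.1877 x 0.02359 = 0.004428 mol, converting that many moles of HF to F-.
Remaining n(HF) = 0.0009496 mol; n(F-) = 0.004428 mol.
By Henderson-Hasselbalch, pH = pKa + log([A^-]/[HA]) = 3.17 + log(0.004428/0.0009496) = 3.17 + (+0.67) = 3.84.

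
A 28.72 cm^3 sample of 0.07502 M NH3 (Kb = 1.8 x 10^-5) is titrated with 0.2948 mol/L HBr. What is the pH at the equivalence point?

5.24

n(NH3) = 0.07502 x 0.02872 = 0.002155 mol; V(HBr) at equivalence = 0.002155/0.2948 = 0.007309 L.
At equivalence the base is fully converted to NH4+; total volume = 0.03603 L, so [NH4+] = 0.002155/0.03603 = 0.05980 M.
Ka(NH4+) = Kw/Kb = 1.0e-14 / 1.8 x 10^-5 = 5.56e-10.
[H^+] = sqrt(Ka x [NH4+]) = sqrt(5.56e-10 x 0.05980) = 5.76e-6 M.
pH = -log(5.76e-6) = 5.24.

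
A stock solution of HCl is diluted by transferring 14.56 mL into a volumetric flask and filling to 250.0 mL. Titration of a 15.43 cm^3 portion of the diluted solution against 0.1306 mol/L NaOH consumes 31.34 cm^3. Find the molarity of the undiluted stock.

n(NaOH) = 0.1306 x 0.03134 = 0.004093 mol.
n(HCl) in the aliquot = 0.004093 mol.
[diluted HCl] = 0.004093 / 0.01543 = 0.2653 M.
Dilution factor = 250.0/14.56 = 17.17, so [stock] = 0.2653 x 17.17 = 4.55 M.

4.55 M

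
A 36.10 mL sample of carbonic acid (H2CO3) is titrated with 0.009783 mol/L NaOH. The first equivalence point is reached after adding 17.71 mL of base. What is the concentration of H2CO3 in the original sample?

n(NaOH) = 0.009783 x 0.01771 = 0.0001733 mol.
At the first equivalence point, 1 mol OH^- react per mol H2CO3, so n(H2CO3) = 0.0001733 / 1 = 0.0001733 mol.
[H2CO3] = 0.0001733 / 0.03610 L = 0.00480 M.

0.00480 M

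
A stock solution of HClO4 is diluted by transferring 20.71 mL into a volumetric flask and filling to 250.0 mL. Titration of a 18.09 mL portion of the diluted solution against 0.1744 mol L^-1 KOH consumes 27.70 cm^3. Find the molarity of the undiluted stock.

3.22 M

n(KOH) = 0.1744 x 0.02770 = 0.004831 mol.
n(HClO4) in the aliquot = 0.004831 mol.
[diluted HClO4] = 0.004831 / 0.01809 = 0.2670 M.
Dilution factor = 250.0/20.71 = 12.07, so [stock] = 0.2670 x 12.07 = 3.22 M.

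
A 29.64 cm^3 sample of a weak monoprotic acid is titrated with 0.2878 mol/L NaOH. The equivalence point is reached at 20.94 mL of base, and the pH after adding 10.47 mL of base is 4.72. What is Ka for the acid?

10.47 mL is half of the equivalence volume, so this is the half-equivalence point where [HA] = [A^-].
At half-equivalence pH = pKa, so pKa = 4.72.
Ka = 10^(-4.72) = 1.9 x 10^-5.

1.9 x 10^-5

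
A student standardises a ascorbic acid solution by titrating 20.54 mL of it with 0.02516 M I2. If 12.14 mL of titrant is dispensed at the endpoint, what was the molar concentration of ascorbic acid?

n(I2) = 0.02516 x 0.01214 = 0.0003054 mol.
From the balanced equation, 1 mol I2 reacts with 1 mol ascorbic acid, so n(ascorbic acid) = 0.0003054 x 1/1 = 0.0003054 mol.
[ascorbic acid] = 0.0003054 / 0.02054 L = 0.0149 M.

0.0149 M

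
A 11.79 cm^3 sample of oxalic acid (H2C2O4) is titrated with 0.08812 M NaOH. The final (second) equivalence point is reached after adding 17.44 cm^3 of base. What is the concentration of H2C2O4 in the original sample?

n(NaOH) = 0.08812 x 0.01744 = 0.001537 mol.
At the final (second) equivalence point, 2 mol OH^- react per mol H2C2O4, so n(H2C2O4) = 0.001537 / 2 = 0.0007684 mol.
[H2C2O4] = 0.0007684 / 0.01179 L = 0.0652 M.

0.0652 M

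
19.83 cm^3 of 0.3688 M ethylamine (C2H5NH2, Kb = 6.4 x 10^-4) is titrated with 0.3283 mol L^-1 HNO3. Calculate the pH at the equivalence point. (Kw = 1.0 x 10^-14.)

5.78

n(C2H5NH2) = 0.3688 x 0.01983 = 0.007313 mol; V(HNO3) at equivalence = 0.007313/0.3283 = 0.02228 L.
At equivalence the base is fully converted to C2H5NH3+; total volume = 0.04211 L, so [C2H5NH3+] = 0.007313/0.04211 = 0.1737 M.
Ka(C2H5NH3+) = Kw/Kb = 1.0e-14 / 6.4 x 10^-4 = 1.56e-11.
[H^+] = sqrt(Ka x [C2H5NH3+]) = sqrt(1.56e-11 x 0.1737) = 1.65e-6 M.
pH = -log(1.65e-6) = 5.78.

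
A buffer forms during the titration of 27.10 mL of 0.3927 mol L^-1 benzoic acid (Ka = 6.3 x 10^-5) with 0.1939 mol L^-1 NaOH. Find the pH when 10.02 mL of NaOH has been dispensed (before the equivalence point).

Initial n(C6H5COOH) = 0.3927 x 0.02710 = 0.01064 mol.
n(NaOH) added = 0.1939 x 0.01002 = 0.001943 mol, converting that many moles of C6H5COOH to C6H5COO-.
Remaining n(C6H5COOH) = 0.008699 mol; n(C6H5COO-) = 0.001943 mol.
By Henderson-Hasselbalch, pH = pKa + log([A^-]/[HA]) = 4.20 + log(0.001943/0.008699) = 4.20 + (-0.65) = 3.55.

3.55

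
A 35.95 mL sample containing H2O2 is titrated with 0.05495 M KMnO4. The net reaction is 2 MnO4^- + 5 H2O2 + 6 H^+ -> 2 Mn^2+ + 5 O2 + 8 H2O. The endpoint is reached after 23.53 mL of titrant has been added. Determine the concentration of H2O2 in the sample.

0.0899 M

n(KMnO4) = 0.05495 x 0.02353 = 0.001293 mol.
From the balanced equation, 2 mol KMnO4 reacts with 5 mol H2O2, so n(H2O2) = 0.001293 x 5/2 = 0.003232 mol.
[H2O2] = 0.003232 / 0.03595 L = 0.0899 M.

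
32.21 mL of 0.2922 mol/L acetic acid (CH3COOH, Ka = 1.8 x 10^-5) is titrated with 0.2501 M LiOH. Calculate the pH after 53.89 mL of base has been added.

12.67

n(acid) = 0.2922 x 0.03221 = 0.009412 mol; n(LiOH) added = 0.2501 x 0.05389 = 0.01348 mol.
Base is in excess by 0.01348 - 0.009412 = 0.004066 mol in a total volume of 0.08610 L.
[OH^-] = 0.004066/0.08610 = 0.04723 M, so pOH = 1.33 and pH = 14.00 - 1.33 = 12.67.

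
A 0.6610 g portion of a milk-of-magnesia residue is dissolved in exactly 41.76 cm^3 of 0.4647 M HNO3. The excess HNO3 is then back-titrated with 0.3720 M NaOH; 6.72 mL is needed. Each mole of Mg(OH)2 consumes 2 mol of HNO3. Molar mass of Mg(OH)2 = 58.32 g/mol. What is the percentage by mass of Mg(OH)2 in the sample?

74.6%

Total n(HNO3) added = 0.4647 x 0.04176 = 0.01941 mol.
n(NaOH) used = 0.3720 x 0.006720 = 0.002500 mol, which equals the excess n(HNO3).
So n(HNO3) consumed by the sample = 0.01941 - 0.002500 = 0.01691 mol.
n(Mg(OH)2) = 0.01691 / 2 = 0.008453 mol.
mass Mg(OH)2 = 0.008453 x 58.32 = 0.4930 g, so %Mg(OH)2 = 0.4930/0.6610 x 100 = 74.6%.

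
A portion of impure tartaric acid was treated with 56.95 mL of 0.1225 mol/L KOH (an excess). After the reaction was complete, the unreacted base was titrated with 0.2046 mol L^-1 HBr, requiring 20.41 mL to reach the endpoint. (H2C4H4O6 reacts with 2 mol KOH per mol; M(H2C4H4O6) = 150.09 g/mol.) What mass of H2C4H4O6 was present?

0.210 g

Total n(KOH) added = 0.1225 x 0.05695 = 0.006976 mol.
n(HBr) used = 0.2046 x 0.02041 = 0.004176 mol, which equals the excess n(KOH).
So n(KOH) consumed by the sample = 0.006976 - 0.004176 = 0.002800 mol.
n(H2C4H4O6) = 0.002800 / 2 = 0.001400 mol.
mass = 0.001400 mol x 150.09 g/mol = 0.210 g.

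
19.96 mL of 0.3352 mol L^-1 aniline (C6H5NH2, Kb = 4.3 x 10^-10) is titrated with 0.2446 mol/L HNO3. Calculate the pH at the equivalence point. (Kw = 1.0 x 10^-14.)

n(C6H5NH2) = 0.3352 x 0.01996 = 0.006691 mol; V(HNO3) at equivalence = 0.006691/0.2446 = 0.02735 L.
At equivalence the base is fully converted to C6H5NH3+; total volume = 0.04731 L, so [C6H5NH3+] = 0.006691/0.04731 = 0.1414 M.
Ka(C6H5NH3+) = Kw/Kb = 1.0e-14 / 4.3 x 10^-10 = 2.33e-5.
[H^+] = sqrt(Ka x [C6H5NH3+]) = sqrt(2.33e-5 x 0.1414) = 0.00181 M.
pH = -log(0.00181) = 2.74.

2.74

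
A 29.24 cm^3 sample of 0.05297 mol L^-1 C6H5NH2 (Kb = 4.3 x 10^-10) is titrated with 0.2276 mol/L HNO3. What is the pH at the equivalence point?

n(C6H5NH2) = 0.05297 x 0.02924 = 0.001549 mol; V(HNO3) at equivalence = 0.001549/0.2276 = 0.006805 L.
At equivalence the base is fully converted to C6H5NH3+; total volume = 0.03605 L, so [C6H5NH3+] = 0.001549/0.03605 = 0.04297 M.
Ka(C6H5NH3+) = Kw/Kb = 1.0e-14 / 4.3 x 10^-10 = 2.33e-5.
[H^+] = sqrt(Ka x [C6H5NH3+]) = sqrt(2.33e-5 x 0.04297) = 0.00100 M.
pH = -log(0.00100) = 3.00.

3.00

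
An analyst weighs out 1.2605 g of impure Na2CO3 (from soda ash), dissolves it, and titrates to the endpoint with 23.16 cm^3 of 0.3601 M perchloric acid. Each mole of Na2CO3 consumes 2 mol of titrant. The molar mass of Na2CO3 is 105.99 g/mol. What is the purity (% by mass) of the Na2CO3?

n(HClO4) = 0.3601 x 0.02316 = 0.008340 mol.
n(Na2CO3) = 0.008340 / 2 = 0.004170 mol.
mass of Na2CO3 = 0.004170 x 105.99 = 0.4420 g.
% purity = 0.4420 / 1.2605 x 100 = 35.1%.

35.1%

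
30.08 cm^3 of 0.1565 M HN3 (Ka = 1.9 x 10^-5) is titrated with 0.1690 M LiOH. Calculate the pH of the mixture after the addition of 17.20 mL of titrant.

Initial n(HN3) = 0.1565 x 0.03008 = 0.004708 mol.
n(LiOH) added = 0.1690 x 0.01720 = 0.002907 mol, converting that many moles of HN3 to N3-.
Remaining n(HN3) = 0.001801 mol; n(N3-) = 0.002907 mol.
By Henderson-Hasselbalch, pH = pKa + log([A^-]/[HA]) = 4.72 + log(0.002907/0.001801) = 4.72 + (+0.21) = 4.93.

4.93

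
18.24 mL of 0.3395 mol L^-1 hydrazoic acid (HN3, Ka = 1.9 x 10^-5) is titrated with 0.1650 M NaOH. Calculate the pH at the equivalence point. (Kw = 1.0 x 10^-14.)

8.88

n(HN3) = 0.3395 x 0.01824 = 0.006192 mol; V(NaOH) at equivalence = 0.006192/0.1650 = 0.03753 L.
At equivalence all the acid is converted to N3-; total volume = 0.01824 + 0.03753 = 0.05577 L, so [N3-] = 0.006192/0.05577 = 0.1110 M.
Kb = Kw/Ka = 1.0e-14 / 1.9 x 10^-5 = 5.26e-10.
[OH^-] = sqrt(Kb x [N3-]) = sqrt(5.26e-10 x 0.1110) = 7.64e-6 M.
pOH = 5.12, so pH = 14.00 - 5.12 = 8.88.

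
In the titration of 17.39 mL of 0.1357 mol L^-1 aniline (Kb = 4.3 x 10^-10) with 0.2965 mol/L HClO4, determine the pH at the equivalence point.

2.83

n(C6H5NH2) = 0.1357 x 0.01739 = 0.002360 mol; V(HClO4) at equivalence = 0.002360/0.2965 = 0.007959 L.
At equivalence the base is fully converted to C6H5NH3+; total volume = 0.02535 L, so [C6H5NH3+] = 0.002360/0.02535 = 0.09309 M.
Ka(C6H5NH3+) = Kw/Kb = 1.0e-14 / 4.3 x 10^-10 = 2.33e-5.
[H^+] = sqrt(Ka x [C6H5NH3+]) = sqrt(2.33e-5 x 0.09309) = 0.00147 M.
pH = -log(0.00147) = 2.83.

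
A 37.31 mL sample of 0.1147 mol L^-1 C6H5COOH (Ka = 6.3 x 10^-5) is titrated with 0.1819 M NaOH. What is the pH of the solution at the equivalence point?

8.52

n(C6H5COOH) = 0.1147 x 0.03731 = 0.004279 mol; V(NaOH) at equivalence = 0.004279/0.1819 = 0.02353 L.
At equivalence all the acid is converted to C6H5COO-; total volume = 0.03731 + 0.02353 = 0.06084 L, so [C6H5COO-] = 0.004279/0.06084 = 0.07034 M.
Kb = Kw/Ka = 1.0e-14 / 6.3 x 10^-5 = 1.59e-10.
[OH^-] = sqrt(Kb x [C6H5COO-]) = sqrt(1.59e-10 x 0.07034) = 3.34e-6 M.
pOH = 5.48, so pH = 14.00 - 5.48 = 8.52.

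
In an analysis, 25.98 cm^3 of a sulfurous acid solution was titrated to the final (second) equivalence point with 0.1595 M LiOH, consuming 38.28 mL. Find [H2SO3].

n(LiOH) = 0.1595 x 0.03828 = 0.006106 mol.
At the final (second) equivalence point, 2 mol OH^- react per mol H2SO3, so n(H2SO3) = 0.006106 / 2 = 0.003053 mol.
[H2SO3] = 0.003053 / 0.02598 L = 0.118 M.

0.118 M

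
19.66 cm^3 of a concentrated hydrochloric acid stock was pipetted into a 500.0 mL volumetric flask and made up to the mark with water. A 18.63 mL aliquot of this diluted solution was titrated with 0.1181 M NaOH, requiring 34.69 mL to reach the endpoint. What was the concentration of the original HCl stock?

5.59 M

n(NaOH) = 0.1181 x 0.03469 = 0.004097 mol.
n(HCl) in the aliquot = 0.004097 mol.
[diluted HCl] = 0.004097 / 0.01863 = 0.2199 M.
Dilution factor = 500.0/19.66 = 25.43, so [stock] = 0.2199 x 25.43 = 5.59 M.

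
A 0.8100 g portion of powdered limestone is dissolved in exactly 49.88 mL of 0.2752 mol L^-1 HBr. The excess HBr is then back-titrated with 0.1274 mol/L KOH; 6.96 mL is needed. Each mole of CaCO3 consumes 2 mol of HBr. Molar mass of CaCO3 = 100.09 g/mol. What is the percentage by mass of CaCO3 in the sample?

Total n(HBr) added = 0.2752 x 0.04988 = 0.01373 mol.
n(KOH) used = 0.1274 x 0.006960 = 0.0008867 mol, which equals the excess n(HBr).
So n(HBr) consumed by the sample = 0.01373 - 0.0008867 = 0.01284 mol.
n(CaCO3) = 0.01284 / 2 = 0.006420 mol.
mass CaCO3 = 0.006420 x 100.09 = 0.6426 g, so %CaCO3 = 0.6426/0.8100 x 100 = 79.3%.

79.3%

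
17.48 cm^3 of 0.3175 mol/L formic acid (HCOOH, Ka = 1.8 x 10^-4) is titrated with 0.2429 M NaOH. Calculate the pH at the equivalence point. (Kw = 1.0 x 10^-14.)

8.44

n(HCOOH) = 0.3175 x 0.01748 = 0.005550 mol; V(NaOH) at equivalence = 0.005550/0.2429 = 0.02285 L.
At equivalence all the acid is converted to HCOO-; total volume = 0.01748 + 0.02285 = 0.04033 L, so [HCOO-] = 0.005550/0.04033 = 0.1376 M.
Kb = Kw/Ka = 1.0e-14 / 1.8 x 10^-4 = 5.56e-11.
[OH^-] = sqrt(Kb x [HCOO-]) = sqrt(5.56e-11 x 0.1376) = 2.77e-6 M.
pOH = 5.56, so pH = 14.00 - 5.56 = 8.44.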